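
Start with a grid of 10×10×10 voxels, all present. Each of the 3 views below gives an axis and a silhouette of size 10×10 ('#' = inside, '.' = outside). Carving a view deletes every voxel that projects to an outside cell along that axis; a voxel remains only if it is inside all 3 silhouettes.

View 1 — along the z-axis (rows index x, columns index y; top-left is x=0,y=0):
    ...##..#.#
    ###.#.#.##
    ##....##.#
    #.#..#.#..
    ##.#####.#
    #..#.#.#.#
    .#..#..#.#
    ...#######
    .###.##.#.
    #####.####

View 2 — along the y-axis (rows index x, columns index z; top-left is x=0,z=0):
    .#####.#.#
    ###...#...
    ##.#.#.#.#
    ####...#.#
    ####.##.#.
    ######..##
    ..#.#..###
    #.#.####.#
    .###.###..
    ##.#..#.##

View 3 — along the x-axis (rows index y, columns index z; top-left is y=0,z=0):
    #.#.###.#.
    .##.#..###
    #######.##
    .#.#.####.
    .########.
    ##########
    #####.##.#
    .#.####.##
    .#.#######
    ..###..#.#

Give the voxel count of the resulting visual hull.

initial block: 10^3 = 1000
  1. axis=2 (XY plane), |mask|=59  ⇒  voxels=590
  2. axis=1 (XZ plane), |mask|=62  ⇒  voxels=365
  3. axis=0 (YZ plane), |mask|=73  ⇒  voxels=253

|visual hull| = 253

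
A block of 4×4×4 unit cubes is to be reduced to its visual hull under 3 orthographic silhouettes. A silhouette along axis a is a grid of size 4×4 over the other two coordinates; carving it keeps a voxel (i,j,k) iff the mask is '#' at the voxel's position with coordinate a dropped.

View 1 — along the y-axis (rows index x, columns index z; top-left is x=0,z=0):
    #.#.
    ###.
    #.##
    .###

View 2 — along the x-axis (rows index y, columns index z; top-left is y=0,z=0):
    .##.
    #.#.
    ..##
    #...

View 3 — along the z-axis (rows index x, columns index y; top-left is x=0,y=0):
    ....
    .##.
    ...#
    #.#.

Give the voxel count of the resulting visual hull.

8 voxels

before carving: 64 voxels (4×4×4)
[1] y-view keeps 11 columns → grid now 44
[2] x-view keeps 7 columns → grid now 22
[3] z-view keeps 5 columns → grid now 8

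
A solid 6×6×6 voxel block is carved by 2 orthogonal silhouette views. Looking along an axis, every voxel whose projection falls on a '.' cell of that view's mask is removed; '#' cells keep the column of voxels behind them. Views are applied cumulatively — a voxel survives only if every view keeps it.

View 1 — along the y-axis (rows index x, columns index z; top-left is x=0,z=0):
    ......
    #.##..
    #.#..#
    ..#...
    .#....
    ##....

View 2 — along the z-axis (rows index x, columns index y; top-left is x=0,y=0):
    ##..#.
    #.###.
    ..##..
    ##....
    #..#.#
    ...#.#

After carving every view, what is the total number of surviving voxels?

start: 6×6×6 = 216 voxels
[1] y-view keeps 10 columns → grid now 60
[2] z-view keeps 16 columns → grid now 27

voxel count = 27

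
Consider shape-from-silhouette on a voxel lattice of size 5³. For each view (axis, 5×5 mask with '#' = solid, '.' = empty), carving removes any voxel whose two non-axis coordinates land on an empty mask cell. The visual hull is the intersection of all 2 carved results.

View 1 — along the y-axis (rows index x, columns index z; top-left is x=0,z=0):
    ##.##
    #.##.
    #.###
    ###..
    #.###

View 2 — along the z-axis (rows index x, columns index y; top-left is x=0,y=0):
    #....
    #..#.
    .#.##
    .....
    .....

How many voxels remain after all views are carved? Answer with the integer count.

voxel count = 22

initial block: 5^3 = 125
[1] y-view keeps 18 columns → grid now 90
[2] z-view keeps 6 columns → grid now 22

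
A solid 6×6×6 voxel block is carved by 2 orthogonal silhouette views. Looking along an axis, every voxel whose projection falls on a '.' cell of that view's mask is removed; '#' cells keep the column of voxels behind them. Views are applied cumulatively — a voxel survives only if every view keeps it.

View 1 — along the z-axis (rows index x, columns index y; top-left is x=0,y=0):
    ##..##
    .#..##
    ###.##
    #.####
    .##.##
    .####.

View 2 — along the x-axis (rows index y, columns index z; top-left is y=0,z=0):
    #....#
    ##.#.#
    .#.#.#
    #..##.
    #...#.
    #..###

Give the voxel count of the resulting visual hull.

76 voxels

before carving: 216 voxels (6×6×6)
step 1: project along z, AND mask (25/36) → |grid| = 150
step 2: project along x, AND mask (18/36) → |grid| = 76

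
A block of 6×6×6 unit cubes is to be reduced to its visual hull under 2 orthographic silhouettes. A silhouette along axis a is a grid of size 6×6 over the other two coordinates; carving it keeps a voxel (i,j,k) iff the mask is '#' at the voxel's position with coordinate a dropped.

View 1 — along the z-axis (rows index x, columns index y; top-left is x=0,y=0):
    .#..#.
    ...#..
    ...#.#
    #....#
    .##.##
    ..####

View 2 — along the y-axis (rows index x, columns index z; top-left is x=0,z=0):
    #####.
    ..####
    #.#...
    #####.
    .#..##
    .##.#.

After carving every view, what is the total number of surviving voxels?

full grid |V| = 216
after view 1 [z-axis, 15 of 36 cells solid] → remaining = 90
after view 2 [y-axis, 22 of 36 cells solid] → remaining = 52

voxel count = 52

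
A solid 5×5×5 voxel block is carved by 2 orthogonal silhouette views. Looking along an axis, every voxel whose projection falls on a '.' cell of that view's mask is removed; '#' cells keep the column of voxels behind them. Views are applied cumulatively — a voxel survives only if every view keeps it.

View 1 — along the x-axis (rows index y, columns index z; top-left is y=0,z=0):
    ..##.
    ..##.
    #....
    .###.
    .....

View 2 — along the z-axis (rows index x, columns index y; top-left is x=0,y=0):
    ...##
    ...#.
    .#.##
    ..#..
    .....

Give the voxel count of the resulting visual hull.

12 voxels

initial block: 5^3 = 125
V1 x: intersect with YZ mask (8 set) -- 40 left
V2 z: intersect with XY mask (7 set) -- 12 left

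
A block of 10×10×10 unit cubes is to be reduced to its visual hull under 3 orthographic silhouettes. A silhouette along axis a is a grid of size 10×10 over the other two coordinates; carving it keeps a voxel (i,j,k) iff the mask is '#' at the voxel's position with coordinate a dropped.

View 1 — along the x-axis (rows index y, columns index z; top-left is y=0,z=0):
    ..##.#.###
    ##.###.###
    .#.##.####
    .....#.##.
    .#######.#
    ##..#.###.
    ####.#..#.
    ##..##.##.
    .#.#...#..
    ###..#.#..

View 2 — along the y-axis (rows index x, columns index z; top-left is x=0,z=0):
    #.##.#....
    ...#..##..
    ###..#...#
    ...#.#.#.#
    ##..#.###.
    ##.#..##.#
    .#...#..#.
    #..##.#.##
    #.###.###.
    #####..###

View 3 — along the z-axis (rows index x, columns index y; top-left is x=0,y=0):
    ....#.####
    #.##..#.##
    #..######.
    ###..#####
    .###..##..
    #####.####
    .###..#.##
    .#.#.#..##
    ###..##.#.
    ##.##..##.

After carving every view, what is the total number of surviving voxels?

before carving: 1000 voxels (10×10×10)
  1. axis=0 (YZ plane), |mask|=58  ⇒  voxels=580
  2. axis=1 (XZ plane), |mask|=52  ⇒  voxels=305
  3. axis=2 (XY plane), |mask|=63  ⇒  voxels=190

|visual hull| = 190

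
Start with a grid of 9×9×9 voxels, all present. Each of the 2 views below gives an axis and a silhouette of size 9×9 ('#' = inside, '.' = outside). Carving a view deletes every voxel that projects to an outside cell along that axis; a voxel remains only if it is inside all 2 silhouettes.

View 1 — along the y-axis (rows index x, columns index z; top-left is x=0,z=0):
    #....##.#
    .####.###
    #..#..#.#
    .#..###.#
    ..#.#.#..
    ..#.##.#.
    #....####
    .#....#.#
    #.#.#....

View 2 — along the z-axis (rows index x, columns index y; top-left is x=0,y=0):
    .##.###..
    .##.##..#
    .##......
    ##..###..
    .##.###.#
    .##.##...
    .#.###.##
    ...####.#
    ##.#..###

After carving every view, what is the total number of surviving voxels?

initial block: 9^3 = 729
step 1: project along y, AND mask (38/81) → |grid| = 342
step 2: project along z, AND mask (44/81) → |grid| = 185

remaining voxels: 185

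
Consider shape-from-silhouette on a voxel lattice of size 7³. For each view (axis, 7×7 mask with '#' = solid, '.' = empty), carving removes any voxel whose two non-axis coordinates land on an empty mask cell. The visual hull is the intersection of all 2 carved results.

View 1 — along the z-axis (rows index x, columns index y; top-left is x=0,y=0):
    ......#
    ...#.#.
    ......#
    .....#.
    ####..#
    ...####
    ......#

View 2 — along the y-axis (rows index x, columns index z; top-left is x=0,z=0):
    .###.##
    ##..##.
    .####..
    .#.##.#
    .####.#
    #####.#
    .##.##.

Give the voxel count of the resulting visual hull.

remaining voxels: 74

initial block: 7^3 = 343
carve view 1 (along z, XY-mask fill 15/49): 105 voxels remain
carve view 2 (along y, XZ-mask fill 32/49): 74 voxels remain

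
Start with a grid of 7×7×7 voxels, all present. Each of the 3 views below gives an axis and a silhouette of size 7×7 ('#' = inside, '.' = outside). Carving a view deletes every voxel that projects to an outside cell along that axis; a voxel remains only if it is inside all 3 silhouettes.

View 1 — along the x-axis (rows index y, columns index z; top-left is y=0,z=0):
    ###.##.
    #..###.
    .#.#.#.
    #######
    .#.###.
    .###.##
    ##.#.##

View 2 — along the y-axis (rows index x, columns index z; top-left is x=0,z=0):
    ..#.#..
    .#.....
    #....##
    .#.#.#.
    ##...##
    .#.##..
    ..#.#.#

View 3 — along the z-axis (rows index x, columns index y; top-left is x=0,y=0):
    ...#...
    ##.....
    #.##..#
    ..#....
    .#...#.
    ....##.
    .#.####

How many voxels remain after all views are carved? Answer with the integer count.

start: 7×7×7 = 343 voxels
V1 x: intersect with YZ mask (33 set) -- 231 left
V2 y: intersect with XZ mask (19 set) -- 92 left
V3 z: intersect with XY mask (17 set) -- 33 left

remaining voxels: 33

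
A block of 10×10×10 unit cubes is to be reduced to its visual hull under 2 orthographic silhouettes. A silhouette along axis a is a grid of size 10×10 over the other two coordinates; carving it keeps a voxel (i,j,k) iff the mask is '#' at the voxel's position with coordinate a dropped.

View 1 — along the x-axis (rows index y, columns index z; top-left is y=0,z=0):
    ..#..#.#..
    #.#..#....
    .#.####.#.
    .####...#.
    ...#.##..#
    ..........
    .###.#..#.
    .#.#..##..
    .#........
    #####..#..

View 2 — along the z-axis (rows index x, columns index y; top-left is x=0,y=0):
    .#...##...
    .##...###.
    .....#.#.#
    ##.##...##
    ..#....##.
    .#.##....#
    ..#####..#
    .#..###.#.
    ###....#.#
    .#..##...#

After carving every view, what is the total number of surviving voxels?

initial block: 10^3 = 1000
[1] x-view keeps 37 columns → grid now 370
[2] z-view keeps 44 columns → grid now 162

remaining voxels: 162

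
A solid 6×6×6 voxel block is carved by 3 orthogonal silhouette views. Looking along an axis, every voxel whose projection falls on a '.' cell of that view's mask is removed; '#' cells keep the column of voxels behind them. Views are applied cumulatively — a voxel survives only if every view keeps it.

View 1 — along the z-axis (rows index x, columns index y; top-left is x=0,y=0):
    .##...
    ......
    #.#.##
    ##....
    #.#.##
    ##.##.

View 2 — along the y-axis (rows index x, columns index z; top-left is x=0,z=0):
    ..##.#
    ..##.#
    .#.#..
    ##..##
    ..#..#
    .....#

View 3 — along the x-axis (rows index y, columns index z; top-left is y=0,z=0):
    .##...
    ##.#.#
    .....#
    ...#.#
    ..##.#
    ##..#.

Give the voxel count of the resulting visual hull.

17 voxels

before carving: 216 voxels (6×6×6)
V1 z: intersect with XY mask (16 set) -- 96 left
V2 y: intersect with XZ mask (15 set) -- 34 left
V3 x: intersect with YZ mask (15 set) -- 17 left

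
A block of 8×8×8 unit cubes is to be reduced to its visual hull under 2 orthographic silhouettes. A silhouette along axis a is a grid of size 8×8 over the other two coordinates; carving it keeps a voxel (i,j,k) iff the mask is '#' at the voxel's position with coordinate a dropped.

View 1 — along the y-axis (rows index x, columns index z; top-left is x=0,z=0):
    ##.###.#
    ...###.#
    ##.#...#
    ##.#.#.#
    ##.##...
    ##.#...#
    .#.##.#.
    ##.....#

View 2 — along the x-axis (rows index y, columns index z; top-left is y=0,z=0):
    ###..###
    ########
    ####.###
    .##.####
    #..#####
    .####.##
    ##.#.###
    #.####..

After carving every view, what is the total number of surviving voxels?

full grid |V| = 512
carve view 1 (along y, XZ-mask fill 34/64): 272 voxels remain
carve view 2 (along x, YZ-mask fill 50/64): 210 voxels remain

|visual hull| = 210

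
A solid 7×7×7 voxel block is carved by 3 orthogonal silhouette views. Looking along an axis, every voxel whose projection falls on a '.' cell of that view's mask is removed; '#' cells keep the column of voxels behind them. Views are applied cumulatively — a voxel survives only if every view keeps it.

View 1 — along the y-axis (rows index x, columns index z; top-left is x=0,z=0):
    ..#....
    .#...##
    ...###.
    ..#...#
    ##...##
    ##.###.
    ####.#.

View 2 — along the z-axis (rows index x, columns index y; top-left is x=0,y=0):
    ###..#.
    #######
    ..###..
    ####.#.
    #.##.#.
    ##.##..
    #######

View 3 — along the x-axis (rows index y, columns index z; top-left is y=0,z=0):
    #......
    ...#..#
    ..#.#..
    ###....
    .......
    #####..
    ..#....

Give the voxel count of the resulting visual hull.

30 voxels

full grid |V| = 343
step 1: project along y, AND mask (23/49) → |grid| = 161
step 2: project along z, AND mask (34/49) → |grid| = 115
step 3: project along x, AND mask (14/49) → |grid| = 30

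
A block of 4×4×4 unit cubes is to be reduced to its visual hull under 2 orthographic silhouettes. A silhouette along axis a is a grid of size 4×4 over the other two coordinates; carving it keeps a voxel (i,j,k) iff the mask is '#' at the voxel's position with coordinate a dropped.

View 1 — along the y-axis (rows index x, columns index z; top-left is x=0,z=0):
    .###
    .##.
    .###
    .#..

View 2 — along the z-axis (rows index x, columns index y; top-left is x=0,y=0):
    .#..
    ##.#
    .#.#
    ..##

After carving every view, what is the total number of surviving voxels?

voxel count = 17

start: 4×4×4 = 64 voxels
[1] y-view keeps 9 columns → grid now 36
[2] z-view keeps 8 columns → grid now 17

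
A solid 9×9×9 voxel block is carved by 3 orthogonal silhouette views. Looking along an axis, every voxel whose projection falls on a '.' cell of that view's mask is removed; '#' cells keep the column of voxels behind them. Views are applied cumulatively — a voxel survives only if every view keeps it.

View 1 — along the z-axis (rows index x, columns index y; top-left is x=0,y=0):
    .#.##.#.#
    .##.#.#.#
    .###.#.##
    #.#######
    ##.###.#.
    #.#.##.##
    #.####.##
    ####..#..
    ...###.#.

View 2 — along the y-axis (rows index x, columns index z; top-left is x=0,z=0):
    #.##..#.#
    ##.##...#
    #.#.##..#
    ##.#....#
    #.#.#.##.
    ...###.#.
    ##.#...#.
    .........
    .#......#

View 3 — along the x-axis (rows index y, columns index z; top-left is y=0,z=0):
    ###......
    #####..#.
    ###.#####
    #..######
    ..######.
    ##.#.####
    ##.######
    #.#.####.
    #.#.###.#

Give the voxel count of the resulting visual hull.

start: 9×9×9 = 729 voxels
[1] z-view keeps 52 columns → grid now 468
[2] y-view keeps 34 columns → grid now 202
[3] x-view keeps 57 columns → grid now 137

|visual hull| = 137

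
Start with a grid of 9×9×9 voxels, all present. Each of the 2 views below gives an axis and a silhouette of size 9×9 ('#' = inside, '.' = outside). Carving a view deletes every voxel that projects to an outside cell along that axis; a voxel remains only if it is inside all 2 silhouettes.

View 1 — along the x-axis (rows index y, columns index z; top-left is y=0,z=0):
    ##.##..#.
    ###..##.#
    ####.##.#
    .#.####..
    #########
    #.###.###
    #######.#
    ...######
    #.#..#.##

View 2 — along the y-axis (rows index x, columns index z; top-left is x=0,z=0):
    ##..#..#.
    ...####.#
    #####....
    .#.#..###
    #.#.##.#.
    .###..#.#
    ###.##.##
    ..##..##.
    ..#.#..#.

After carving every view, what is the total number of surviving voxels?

remaining voxels: 272

full grid |V| = 729
[1] x-view keeps 58 columns → grid now 522
[2] y-view keeps 43 columns → grid now 272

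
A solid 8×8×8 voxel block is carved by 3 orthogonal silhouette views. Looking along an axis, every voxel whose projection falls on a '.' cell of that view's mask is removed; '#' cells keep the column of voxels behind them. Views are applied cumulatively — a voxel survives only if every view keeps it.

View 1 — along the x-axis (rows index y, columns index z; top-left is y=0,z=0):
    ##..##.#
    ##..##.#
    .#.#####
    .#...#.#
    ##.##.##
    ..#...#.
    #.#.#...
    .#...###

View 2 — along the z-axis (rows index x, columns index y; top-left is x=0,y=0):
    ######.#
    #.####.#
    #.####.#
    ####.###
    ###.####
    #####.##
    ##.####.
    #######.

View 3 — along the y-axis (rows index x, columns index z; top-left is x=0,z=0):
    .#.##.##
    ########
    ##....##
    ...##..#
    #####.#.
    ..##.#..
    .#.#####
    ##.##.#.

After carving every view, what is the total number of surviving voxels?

start: 8×8×8 = 512 voxels
V1 x: intersect with YZ mask (34 set) -- 272 left
V2 z: intersect with XY mask (53 set) -- 228 left
V3 y: intersect with XZ mask (40 set) -- 141 left

voxel count = 141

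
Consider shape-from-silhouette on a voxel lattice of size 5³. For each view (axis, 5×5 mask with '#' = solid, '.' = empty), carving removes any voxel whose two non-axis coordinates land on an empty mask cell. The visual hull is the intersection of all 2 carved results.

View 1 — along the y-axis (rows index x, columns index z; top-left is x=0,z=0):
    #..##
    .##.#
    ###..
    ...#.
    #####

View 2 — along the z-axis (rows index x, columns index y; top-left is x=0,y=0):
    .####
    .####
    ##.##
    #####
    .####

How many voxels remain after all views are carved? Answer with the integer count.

start: 5×5×5 = 125 voxels
V1 y: intersect with XZ mask (15 set) -- 75 left
V2 z: intersect with XY mask (21 set) -- 61 left

61 voxels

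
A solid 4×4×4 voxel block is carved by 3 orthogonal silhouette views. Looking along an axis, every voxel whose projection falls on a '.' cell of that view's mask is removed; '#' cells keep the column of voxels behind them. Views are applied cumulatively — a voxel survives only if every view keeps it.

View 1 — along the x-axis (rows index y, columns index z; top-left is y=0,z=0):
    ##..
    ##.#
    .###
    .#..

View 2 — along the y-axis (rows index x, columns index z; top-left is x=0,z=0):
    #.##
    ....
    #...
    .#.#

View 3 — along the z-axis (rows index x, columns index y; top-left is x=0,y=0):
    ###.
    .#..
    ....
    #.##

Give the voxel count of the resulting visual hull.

|visual hull| = 9

before carving: 64 voxels (4×4×4)
step 1: project along x, AND mask (9/16) → |grid| = 36
step 2: project along y, AND mask (6/16) → |grid| = 13
step 3: project along z, AND mask (7/16) → |grid| = 9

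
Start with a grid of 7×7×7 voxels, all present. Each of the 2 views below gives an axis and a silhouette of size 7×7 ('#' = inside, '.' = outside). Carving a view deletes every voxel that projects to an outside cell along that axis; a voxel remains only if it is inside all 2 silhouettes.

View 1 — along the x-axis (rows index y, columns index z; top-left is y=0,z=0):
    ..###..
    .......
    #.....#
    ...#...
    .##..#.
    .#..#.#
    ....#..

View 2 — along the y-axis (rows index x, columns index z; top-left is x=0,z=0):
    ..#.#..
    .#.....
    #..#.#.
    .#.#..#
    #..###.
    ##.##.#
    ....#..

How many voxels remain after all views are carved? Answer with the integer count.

voxel count = 37

start: 7×7×7 = 343 voxels
[1] x-view keeps 13 columns → grid now 91
[2] y-view keeps 19 columns → grid now 37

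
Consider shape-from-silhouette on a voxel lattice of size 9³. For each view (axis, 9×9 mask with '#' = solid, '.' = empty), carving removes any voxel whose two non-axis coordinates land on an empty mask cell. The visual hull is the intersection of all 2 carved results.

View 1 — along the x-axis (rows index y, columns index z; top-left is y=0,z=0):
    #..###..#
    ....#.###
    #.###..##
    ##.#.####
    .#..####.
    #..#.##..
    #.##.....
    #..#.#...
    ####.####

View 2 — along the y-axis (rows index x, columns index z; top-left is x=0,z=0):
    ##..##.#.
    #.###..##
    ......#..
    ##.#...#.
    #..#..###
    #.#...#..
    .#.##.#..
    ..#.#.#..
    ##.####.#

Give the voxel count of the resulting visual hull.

195 voxels

start: 9×9×9 = 729 voxels
  1. axis=0 (YZ plane), |mask|=45  ⇒  voxels=405
  2. axis=1 (XZ plane), |mask|=38  ⇒  voxels=195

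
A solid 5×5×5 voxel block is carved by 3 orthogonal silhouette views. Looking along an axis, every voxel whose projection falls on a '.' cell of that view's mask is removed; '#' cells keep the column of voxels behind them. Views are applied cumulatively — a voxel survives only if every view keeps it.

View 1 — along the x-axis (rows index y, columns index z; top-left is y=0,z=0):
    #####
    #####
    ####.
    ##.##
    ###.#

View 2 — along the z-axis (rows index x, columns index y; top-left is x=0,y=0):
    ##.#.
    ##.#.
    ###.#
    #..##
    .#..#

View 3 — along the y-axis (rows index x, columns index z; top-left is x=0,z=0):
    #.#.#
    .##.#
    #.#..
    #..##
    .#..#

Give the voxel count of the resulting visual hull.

before carving: 125 voxels (5×5×5)
  1. axis=0 (YZ plane), |mask|=22  ⇒  voxels=110
  2. axis=2 (XY plane), |mask|=15  ⇒  voxels=68
  3. axis=1 (XZ plane), |mask|=13  ⇒  voxels=36

|visual hull| = 36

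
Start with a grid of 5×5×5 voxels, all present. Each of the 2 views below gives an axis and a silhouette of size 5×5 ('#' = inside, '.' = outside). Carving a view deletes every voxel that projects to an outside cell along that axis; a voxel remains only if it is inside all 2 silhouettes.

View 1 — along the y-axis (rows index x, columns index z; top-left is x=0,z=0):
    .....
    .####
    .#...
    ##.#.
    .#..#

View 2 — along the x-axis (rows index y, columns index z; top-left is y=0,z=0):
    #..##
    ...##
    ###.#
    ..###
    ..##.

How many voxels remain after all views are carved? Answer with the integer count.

start: 5×5×5 = 125 voxels
  1. axis=1 (XZ plane), |mask|=10  ⇒  voxels=50
  2. axis=0 (YZ plane), |mask|=14  ⇒  voxels=25

remaining voxels: 25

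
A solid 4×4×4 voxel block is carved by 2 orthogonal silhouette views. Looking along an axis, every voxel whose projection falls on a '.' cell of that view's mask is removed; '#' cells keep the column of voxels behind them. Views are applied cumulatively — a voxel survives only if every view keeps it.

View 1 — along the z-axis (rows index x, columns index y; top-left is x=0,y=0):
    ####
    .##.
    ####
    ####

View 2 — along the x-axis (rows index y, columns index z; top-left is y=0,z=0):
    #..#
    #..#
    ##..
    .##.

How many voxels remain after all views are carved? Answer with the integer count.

28 voxels

full grid |V| = 64
step 1: project along z, AND mask (14/16) → |grid| = 56
step 2: project along x, AND mask (8/16) → |grid| = 28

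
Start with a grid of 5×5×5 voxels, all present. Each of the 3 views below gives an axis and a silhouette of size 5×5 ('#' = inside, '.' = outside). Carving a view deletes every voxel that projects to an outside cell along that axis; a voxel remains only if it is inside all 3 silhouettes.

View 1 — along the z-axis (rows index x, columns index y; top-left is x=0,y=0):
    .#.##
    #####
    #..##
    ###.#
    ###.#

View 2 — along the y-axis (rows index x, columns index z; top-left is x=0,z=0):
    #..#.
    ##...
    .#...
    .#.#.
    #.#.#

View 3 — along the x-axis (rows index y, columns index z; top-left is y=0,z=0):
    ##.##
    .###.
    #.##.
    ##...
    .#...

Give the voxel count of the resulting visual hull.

23 voxels

before carving: 125 voxels (5×5×5)
carve view 1 (along z, XY-mask fill 19/25): 95 voxels remain
carve view 2 (along y, XZ-mask fill 10/25): 39 voxels remain
carve view 3 (along x, YZ-mask fill 13/25): 23 voxels remain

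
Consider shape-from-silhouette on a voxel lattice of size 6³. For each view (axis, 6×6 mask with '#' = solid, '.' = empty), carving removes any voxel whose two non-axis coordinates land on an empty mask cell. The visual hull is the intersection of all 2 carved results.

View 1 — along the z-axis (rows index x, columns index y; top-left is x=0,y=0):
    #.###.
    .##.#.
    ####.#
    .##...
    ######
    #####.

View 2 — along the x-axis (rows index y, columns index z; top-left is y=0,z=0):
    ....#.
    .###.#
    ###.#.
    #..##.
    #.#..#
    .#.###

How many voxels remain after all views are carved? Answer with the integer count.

voxel count = 80

start: 6×6×6 = 216 voxels
carve view 1 (along z, XY-mask fill 25/36): 150 voxels remain
carve view 2 (along x, YZ-mask fill 19/36): 80 voxels remain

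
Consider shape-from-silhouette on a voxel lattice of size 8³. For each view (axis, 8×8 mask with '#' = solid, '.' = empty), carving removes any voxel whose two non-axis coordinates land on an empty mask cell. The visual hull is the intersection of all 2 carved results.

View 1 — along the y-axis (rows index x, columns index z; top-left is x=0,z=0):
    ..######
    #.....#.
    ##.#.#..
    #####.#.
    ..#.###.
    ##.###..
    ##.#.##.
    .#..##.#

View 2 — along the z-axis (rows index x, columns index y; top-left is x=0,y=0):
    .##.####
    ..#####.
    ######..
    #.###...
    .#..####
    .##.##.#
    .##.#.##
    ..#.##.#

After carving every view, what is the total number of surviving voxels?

remaining voxels: 180

start: 8×8×8 = 512 voxels
  1. axis=1 (XZ plane), |mask|=36  ⇒  voxels=288
  2. axis=2 (XY plane), |mask|=40  ⇒  voxels=180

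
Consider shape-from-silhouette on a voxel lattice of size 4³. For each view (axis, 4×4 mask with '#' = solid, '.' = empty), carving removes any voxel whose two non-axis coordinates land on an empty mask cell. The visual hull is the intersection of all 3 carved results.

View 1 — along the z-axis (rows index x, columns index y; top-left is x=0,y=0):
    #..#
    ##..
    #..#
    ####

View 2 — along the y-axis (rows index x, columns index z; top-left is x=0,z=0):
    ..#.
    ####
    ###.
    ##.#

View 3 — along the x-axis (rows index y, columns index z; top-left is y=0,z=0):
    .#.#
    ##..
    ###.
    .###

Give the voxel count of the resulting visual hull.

start: 4×4×4 = 64 voxels
after view 1 [z-axis, 10 of 16 cells solid] → remaining = 40
after view 2 [y-axis, 11 of 16 cells solid] → remaining = 28
after view 3 [x-axis, 10 of 16 cells solid] → remaining = 16

voxel count = 16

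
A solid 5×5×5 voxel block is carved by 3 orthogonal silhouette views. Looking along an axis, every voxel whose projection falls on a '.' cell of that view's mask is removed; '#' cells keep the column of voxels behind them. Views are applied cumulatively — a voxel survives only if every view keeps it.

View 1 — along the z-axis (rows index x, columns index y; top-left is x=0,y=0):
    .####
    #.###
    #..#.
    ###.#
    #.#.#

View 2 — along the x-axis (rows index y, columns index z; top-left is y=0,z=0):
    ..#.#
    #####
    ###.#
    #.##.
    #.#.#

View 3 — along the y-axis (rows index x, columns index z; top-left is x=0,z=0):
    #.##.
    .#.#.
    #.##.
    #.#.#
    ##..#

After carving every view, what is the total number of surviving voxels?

|visual hull| = 33

before carving: 125 voxels (5×5×5)
carve view 1 (along z, XY-mask fill 17/25): 85 voxels remain
carve view 2 (along x, YZ-mask fill 17/25): 55 voxels remain
carve view 3 (along y, XZ-mask fill 14/25): 33 voxels remain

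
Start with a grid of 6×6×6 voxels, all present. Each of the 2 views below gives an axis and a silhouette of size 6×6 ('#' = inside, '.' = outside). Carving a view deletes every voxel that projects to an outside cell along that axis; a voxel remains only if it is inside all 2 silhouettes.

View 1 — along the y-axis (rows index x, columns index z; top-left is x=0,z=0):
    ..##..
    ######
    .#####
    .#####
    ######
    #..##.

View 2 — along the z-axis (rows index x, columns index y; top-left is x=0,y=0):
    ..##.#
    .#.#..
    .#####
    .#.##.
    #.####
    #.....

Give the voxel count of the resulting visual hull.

|visual hull| = 91

start: 6×6×6 = 216 voxels
  1. axis=1 (XZ plane), |mask|=27  ⇒  voxels=162
  2. axis=2 (XY plane), |mask|=19  ⇒  voxels=91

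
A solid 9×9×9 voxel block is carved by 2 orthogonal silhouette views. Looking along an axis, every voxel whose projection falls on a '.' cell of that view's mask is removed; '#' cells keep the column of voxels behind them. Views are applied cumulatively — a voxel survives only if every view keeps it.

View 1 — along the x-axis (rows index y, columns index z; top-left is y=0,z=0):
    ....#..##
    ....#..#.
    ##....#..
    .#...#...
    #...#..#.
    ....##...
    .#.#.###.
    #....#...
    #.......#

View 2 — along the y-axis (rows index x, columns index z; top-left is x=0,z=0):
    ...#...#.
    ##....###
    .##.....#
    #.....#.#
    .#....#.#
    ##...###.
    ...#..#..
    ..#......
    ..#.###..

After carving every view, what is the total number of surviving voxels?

70 voxels

before carving: 729 voxels (9×9×9)
[1] x-view keeps 24 columns → grid now 216
[2] y-view keeps 28 columns → grid now 70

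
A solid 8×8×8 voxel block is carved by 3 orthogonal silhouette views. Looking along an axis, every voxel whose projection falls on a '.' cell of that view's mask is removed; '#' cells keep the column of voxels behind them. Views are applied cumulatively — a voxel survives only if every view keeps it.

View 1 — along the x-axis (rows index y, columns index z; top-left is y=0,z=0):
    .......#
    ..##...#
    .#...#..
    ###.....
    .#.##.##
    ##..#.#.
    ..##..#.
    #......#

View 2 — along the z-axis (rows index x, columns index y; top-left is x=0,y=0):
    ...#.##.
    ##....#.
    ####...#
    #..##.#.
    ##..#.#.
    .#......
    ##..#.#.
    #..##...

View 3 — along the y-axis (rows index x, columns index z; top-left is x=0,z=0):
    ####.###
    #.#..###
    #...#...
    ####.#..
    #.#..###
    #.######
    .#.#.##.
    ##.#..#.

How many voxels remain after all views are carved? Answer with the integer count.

remaining voxels: 44

full grid |V| = 512
[1] x-view keeps 23 columns → grid now 184
[2] z-view keeps 27 columns → grid now 76
[3] y-view keeps 39 columns → grid now 44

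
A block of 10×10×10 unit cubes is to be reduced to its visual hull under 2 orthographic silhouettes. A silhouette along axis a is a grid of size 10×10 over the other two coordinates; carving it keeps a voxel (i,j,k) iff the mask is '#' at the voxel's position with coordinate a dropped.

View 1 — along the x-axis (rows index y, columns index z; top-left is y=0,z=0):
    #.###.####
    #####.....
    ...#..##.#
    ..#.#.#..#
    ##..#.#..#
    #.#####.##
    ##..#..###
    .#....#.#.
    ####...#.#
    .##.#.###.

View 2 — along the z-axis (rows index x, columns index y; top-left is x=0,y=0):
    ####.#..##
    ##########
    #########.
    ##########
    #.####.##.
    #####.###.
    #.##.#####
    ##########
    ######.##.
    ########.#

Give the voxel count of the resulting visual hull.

remaining voxels: 471

initial block: 10^3 = 1000
[1] x-view keeps 55 columns → grid now 550
[2] z-view keeps 86 columns → grid now 471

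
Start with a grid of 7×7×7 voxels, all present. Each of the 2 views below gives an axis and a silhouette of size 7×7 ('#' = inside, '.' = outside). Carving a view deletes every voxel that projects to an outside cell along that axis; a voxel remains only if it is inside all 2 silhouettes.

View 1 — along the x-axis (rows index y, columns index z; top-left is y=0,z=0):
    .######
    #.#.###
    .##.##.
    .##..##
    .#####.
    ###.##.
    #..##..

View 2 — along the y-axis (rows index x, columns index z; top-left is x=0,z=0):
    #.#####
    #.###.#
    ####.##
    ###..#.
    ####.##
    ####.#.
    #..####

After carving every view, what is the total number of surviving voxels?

start: 7×7×7 = 343 voxels
carve view 1 (along x, YZ-mask fill 32/49): 224 voxels remain
carve view 2 (along y, XZ-mask fill 37/49): 164 voxels remain

|visual hull| = 164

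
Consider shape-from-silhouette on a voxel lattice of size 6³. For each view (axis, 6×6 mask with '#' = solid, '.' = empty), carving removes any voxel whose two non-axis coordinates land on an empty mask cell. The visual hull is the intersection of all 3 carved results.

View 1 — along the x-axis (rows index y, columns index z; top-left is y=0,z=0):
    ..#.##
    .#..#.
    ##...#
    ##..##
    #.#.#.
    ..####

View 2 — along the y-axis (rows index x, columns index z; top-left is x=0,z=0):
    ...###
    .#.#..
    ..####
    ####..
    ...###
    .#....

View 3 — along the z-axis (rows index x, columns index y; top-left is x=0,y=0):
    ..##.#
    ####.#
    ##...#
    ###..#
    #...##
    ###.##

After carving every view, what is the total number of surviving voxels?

start: 6×6×6 = 216 voxels
[1] x-view keeps 19 columns → grid now 114
[2] y-view keeps 17 columns → grid now 50
[3] z-view keeps 23 columns → grid now 32

32 voxels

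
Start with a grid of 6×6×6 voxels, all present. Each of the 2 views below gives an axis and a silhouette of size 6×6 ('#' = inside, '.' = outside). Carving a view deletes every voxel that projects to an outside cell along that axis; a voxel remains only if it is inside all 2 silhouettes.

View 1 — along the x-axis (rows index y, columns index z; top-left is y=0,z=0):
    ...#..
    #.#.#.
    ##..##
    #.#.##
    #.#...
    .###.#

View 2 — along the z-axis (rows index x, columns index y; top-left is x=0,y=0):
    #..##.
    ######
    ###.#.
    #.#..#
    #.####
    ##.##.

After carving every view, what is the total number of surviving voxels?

voxel count = 69

start: 6×6×6 = 216 voxels
carve view 1 (along x, YZ-mask fill 18/36): 108 voxels remain
carve view 2 (along z, XY-mask fill 25/36): 69 voxels remain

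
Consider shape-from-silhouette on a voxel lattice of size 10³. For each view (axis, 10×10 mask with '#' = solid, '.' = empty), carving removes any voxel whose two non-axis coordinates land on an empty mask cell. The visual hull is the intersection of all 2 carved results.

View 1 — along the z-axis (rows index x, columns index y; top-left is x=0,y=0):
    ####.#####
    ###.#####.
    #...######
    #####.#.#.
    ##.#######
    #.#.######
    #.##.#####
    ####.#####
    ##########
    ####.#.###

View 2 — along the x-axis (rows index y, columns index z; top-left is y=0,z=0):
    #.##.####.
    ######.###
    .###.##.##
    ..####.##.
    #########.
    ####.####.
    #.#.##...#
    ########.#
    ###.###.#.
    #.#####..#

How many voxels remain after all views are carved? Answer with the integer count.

voxel count = 609

before carving: 1000 voxels (10×10×10)
  1. axis=2 (XY plane), |mask|=83  ⇒  voxels=830
  2. axis=0 (YZ plane), |mask|=74  ⇒  voxels=609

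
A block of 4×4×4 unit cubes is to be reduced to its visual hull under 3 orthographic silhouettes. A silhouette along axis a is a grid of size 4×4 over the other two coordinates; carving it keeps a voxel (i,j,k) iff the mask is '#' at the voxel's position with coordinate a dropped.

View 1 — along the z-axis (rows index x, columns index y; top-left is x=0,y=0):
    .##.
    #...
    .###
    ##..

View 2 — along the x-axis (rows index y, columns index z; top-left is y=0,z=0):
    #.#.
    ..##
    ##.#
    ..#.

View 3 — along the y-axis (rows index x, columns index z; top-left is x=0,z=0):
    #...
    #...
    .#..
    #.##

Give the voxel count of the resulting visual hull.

remaining voxels: 7

before carving: 64 voxels (4×4×4)
V1 z: intersect with XY mask (8 set) -- 32 left
V2 x: intersect with YZ mask (8 set) -- 17 left
V3 y: intersect with XZ mask (6 set) -- 7 left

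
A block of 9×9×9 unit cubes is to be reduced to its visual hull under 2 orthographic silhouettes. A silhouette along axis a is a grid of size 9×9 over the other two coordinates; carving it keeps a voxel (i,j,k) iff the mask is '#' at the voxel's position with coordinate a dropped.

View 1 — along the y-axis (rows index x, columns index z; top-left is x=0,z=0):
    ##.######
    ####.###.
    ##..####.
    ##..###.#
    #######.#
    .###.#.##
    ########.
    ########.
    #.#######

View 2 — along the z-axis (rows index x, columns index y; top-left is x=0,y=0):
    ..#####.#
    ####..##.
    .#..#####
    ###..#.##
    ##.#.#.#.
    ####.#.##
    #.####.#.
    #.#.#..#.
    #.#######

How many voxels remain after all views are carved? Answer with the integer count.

|visual hull| = 388

initial block: 9^3 = 729
carve view 1 (along y, XZ-mask fill 65/81): 585 voxels remain
carve view 2 (along z, XY-mask fill 54/81): 388 voxels remain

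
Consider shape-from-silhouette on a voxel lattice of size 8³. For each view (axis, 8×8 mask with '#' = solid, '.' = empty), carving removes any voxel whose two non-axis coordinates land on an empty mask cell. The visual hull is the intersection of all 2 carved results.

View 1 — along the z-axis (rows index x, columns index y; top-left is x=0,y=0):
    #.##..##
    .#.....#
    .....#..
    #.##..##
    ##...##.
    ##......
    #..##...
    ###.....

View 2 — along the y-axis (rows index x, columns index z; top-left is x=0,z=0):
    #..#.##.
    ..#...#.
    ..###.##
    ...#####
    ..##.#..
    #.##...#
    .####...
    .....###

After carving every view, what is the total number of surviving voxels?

remaining voxels: 95

initial block: 8^3 = 512
after view 1 [z-axis, 25 of 64 cells solid] → remaining = 200
after view 2 [y-axis, 30 of 64 cells solid] → remaining = 95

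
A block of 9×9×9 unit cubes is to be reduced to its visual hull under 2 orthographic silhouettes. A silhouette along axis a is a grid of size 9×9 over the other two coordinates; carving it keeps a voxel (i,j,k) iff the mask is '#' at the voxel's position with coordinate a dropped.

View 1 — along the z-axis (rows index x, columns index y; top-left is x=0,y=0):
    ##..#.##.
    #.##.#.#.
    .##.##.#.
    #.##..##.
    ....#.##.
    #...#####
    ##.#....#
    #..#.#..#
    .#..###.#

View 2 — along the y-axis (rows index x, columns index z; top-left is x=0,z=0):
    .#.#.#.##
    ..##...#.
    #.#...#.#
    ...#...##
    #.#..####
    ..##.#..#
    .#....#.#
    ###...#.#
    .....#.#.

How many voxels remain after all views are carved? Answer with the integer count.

full grid |V| = 729
after view 1 [z-axis, 42 of 81 cells solid] → remaining = 378
after view 2 [y-axis, 35 of 81 cells solid] → remaining = 159

voxel count = 159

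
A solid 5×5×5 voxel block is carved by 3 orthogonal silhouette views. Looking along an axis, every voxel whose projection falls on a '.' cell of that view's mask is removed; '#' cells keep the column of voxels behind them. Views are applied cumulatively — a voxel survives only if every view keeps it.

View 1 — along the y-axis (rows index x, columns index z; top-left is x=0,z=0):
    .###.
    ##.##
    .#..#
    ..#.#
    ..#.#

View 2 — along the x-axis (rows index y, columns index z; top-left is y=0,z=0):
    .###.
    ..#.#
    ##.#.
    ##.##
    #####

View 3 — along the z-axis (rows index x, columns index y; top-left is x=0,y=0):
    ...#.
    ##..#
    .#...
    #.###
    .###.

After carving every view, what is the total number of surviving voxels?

|visual hull| = 17

full grid |V| = 125
  1. axis=1 (XZ plane), |mask|=13  ⇒  voxels=65
  2. axis=0 (YZ plane), |mask|=17  ⇒  voxels=44
  3. axis=2 (XY plane), |mask|=12  ⇒  voxels=17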